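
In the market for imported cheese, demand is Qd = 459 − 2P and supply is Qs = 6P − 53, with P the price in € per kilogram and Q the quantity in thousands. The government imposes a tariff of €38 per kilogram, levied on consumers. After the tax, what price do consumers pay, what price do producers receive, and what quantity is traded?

Before the tax: set 459 − 2P = 6P − 53 → P* = €64, Q* = 331.
With the tax collected from consumers, demand (in seller-price terms) shifts: Qd = 459 − 2(P + 38).
New equilibrium: consumers pay €92.5, producers receive €54.5, Q = 274. (Wedge: Pb − Ps = 38.)

Consumers pay €92.5; producers receive €54.5; quantity = 274.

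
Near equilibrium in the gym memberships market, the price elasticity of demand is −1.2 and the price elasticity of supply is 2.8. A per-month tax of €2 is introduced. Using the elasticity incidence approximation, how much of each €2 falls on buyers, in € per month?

Buyers bear ≈ €1.4 per month.

Incidence ratio: buyers' share ≈ εs / (εs + |εd|) = 2.8 / (2.8 + 1.2) = 0.7.
So buyers bear ≈ 0.7 × €2 = €1.4; producers bear €0.6.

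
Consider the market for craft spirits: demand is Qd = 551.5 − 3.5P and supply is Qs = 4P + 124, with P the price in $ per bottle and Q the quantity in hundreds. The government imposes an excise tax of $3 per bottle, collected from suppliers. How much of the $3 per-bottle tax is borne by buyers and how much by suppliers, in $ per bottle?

Without the tax, 551.5 − 3.5P = 4P + 124 gives 7.5P = 427.5, so P* = $57 and Q* = 352.
With the tax collected from suppliers, supply shifts: Qs = 4(P − 3) + 124.
New equilibrium: buyers pay $58.6, suppliers receive $55.6, Q = 346.4. (Wedge: Pb − Ps = 3.)
Burden on buyers: $1.6; on suppliers: $1.4. (They sum to $3.)
The less price-elastic side of the market bears the larger share of a per-unit tax.

Buyers bear $1.6 per bottle; suppliers bear $1.4 per bottle.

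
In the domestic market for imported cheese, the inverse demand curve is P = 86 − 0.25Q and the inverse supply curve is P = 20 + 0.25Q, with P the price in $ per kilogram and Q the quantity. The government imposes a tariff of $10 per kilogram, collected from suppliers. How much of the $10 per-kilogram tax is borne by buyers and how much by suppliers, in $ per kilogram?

Buyers bear $5 per kilogram; suppliers bear $5 per kilogram.

Inverting to Q(P) form: Qd = 344 − 4P; Qs = 4P − 80.
Before the tax: set 344 − 4P = 4P − 80 → P* = $53, Q* = 132.
With the tax collected from suppliers, supply shifts: Qs = 4(P − 10) − 80.
Solving gives Q = 112 with buyers paying $58 and suppliers receiving $48 (the $10 wedge).
Burden on buyers: $5; on suppliers: $5. (They sum to $10.)
The less price-elastic side of the market bears the larger share of a per-unit tax.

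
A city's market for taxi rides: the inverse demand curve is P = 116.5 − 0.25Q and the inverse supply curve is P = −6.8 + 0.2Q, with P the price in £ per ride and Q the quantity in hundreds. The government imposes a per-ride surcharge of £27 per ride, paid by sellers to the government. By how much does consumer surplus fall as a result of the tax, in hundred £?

Rewrite in direct form: Qd = 466 − 4P and Qs = 5P + 34.
Before the tax: set 466 − 4P = 5P + 34 → P* = £48, Q* = 274.
With the tax collected from sellers, supply shifts: Qs = 5(P − 27) + 34.
Solving gives Q = 214 with consumers paying £63 and sellers receiving £36 (the £27 wedge).
ΔCS is the trapezoid between Q = 214 and Q = 274 of height £15: ½ · (274 + 214) · 15 = £3660.

Consumer surplus falls by £3660 hundred.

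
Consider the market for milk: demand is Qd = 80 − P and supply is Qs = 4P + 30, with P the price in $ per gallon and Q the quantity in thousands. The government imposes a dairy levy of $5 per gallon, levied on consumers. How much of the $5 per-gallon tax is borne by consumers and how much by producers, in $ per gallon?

Consumers bear $4 per gallon; producers bear $1 per gallon.

Without the tax, 80 − P = 4P + 30 gives 5P = 50, so P* = $10 and Q* = 70.
With the tax collected from consumers, demand (in seller-price terms) shifts: Qd = 80 − (P + 5).
New equilibrium: consumers pay $14, producers receive $9, Q = 66. (Wedge: Pb − Ps = 5.)
Burden on consumers: $4; on producers: $1. (They sum to $5.)
The less price-elastic side of the market bears the larger share of a per-unit tax.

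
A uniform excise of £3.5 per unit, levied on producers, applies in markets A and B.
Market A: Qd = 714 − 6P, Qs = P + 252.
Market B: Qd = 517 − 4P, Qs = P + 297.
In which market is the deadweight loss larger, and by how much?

Market A: pre-tax P* = £66, Q* = 318; post-tax Q = 315; deadweight loss = £5.25.
Market B: pre-tax P* = £44, Q* = 341; post-tax Q = 338.2; deadweight loss = £4.9.
Difference: £5.25 vs £4.9 → market A is larger by £0.35.

Market A, by £0.35.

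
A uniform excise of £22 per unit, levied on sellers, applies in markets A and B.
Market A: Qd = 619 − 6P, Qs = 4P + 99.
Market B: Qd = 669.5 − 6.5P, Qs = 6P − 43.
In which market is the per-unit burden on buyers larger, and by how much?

Market B, by £1.76.

Market A: pre-tax P* = £52, Q* = 307; post-tax Q = 254.2; per-unit burden on buyers = £8.8.
Market B: pre-tax P* = £57, Q* = 299; post-tax Q = 230.36; per-unit burden on buyers = £10.56.
Difference: £8.8 vs £10.56 → market B is larger by £1.76.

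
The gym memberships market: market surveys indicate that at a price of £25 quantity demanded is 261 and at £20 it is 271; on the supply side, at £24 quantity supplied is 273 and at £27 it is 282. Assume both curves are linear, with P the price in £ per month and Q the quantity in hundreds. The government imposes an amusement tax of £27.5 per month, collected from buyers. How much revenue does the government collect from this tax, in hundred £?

Demand slope: (271 − 261)/(20 − 25) = -2, so Qd = 311 − 2P.
Supply slope: (282 − 273)/(27 − 24) = 3, so Qs = 3P + 201.
Without the tax, 311 − 2P = 3P + 201 gives 5P = 110, so P* = £22 and Q* = 267.
With the tax collected from buyers, demand (in seller-price terms) shifts: Qd = 311 − 2(P + 27.5).
New equilibrium: buyers pay £38.5, suppliers receive £11, Q = 234. (Wedge: Pb − Ps = 27.5.)
Revenue = t · Q = 27.5 · 234 = £6435.

Tax revenue = £6435 hundred.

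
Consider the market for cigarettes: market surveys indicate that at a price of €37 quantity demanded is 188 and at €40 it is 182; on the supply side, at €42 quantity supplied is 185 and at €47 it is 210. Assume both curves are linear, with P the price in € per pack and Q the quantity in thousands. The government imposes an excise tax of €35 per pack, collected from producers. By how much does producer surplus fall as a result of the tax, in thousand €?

Producer surplus falls by €1550 thousand.

Demand slope: (182 − 188)/(40 − 37) = -2, so Qd = 262 − 2P.
Supply slope: (210 − 185)/(47 − 42) = 5, so Qs = 5P − 25.
Without the tax, 262 − 2P = 5P − 25 gives 7P = 287, so P* = €41 and Q* = 180.
With the tax collected from producers, supply shifts: Qs = 5(P − 35) − 25.
New equilibrium: consumers pay €66, producers receive €31, Q = 130. (Wedge: Pb − Ps = 35.)
ΔPS is the trapezoid between Q = 130 and Q = 180 of height €10: ½ · (180 + 130) · 10 = €1550.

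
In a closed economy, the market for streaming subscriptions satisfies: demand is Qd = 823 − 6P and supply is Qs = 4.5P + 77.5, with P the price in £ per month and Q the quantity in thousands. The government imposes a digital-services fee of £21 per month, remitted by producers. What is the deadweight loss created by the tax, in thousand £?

Deadweight loss = £567 thousand.

Without the tax, 823 − 6P = 4.5P + 77.5 gives 10.5P = 745.5, so P* = £71 and Q* = 397.
With the tax collected from producers, supply shifts: Qs = 4.5(P − 21) + 77.5.
New equilibrium: consumers pay £80, producers receive £59, Q = 343. (Wedge: Pb − Ps = 21.)
Quantity falls by |ΔQ| = |397 − 343| = 54.
DWL = ½ · t · |ΔQ| = ½ · 21 · 54 = £567.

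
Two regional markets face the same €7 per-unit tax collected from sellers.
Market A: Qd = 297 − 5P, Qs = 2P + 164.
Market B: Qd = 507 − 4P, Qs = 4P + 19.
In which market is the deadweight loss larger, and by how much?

Market A: pre-tax P* = €19, Q* = 202; post-tax Q = 192; deadweight loss = €35.
Market B: pre-tax P* = €61, Q* = 263; post-tax Q = 249; deadweight loss = €49.
Difference: €35 vs €49 → market B is larger by €14.

Market B, by €14.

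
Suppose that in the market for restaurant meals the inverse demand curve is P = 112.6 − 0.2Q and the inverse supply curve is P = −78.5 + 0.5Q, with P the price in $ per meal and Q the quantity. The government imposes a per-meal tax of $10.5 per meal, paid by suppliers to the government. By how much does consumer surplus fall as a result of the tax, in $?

Consumer surplus falls by $796.5.

Inverting to Q(P) form: Qd = 563 − 5P; Qs = 2P + 157.
Without the tax, 563 − 5P = 2P + 157 gives 7P = 406, so P* = $58 and Q* = 273.
With the tax collected from suppliers, supply shifts: Qs = 2(P − 10.5) + 157.
New equilibrium: buyers pay $61, suppliers receive $50.5, Q = 258. (Wedge: Pb − Ps = 10.5.)
ΔCS is the trapezoid between Q = 258 and Q = 273 of height $3: ½ · (273 + 258) · 3 = $796.5.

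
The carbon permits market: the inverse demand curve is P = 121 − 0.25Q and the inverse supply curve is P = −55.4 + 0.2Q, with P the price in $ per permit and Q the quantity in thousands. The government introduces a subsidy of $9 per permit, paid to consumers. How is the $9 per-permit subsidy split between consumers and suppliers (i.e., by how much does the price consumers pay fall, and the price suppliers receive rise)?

Consumers gain $5 per permit; suppliers gain $4 per permit.

Inverting to Q(P) form: Qd = 484 − 4P; Qs = 5P + 277.
Before the subsidy: set 484 − 4P = 5P + 277 → P* = $23, Q* = 392.
With a per-unit subsidy paid to consumers, each effectively pays P − 9, so demand becomes Qd = 484 − 4(P − 9).
New equilibrium: consumers pay $18, suppliers receive $27, Q = 412. (Wedge: Pb − Ps = −9.)
Gain to consumers: $5; to suppliers: $4. (They sum to $9.)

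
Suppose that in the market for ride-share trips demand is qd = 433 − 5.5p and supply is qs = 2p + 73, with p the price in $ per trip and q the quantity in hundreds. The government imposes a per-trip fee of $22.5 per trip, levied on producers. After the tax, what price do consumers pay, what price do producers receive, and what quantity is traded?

Without the tax, 433 − 5.5p = 2p + 73 gives 7.5p = 360, so p* = $48 and q* = 169.
With the tax collected from producers, supply shifts: qs = 2(p − 22.5) + 73.
Solving gives q = 136 with consumers paying $54 and producers receiving $31.5 (the $22.5 wedge).

Consumers pay $54; producers receive $31.5; quantity = 136.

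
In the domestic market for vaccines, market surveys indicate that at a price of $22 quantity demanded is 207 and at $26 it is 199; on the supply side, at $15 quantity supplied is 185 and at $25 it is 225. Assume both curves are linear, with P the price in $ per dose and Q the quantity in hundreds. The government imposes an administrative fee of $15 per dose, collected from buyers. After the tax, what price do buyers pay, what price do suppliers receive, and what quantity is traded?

Buyers pay $31; suppliers receive $16; quantity = 189.

Demand slope: (199 − 207)/(26 − 22) = -2, so Qd = 251 − 2P.
Supply slope: (225 − 185)/(25 − 15) = 4, so Qs = 4P + 125.
Without the tax, 251 − 2P = 4P + 125 gives 6P = 126, so P* = $21 and Q* = 209.
With the tax collected from buyers, demand (in seller-price terms) shifts: Qd = 251 − 2(P + 15).
New equilibrium: buyers pay $31, suppliers receive $16, Q = 189. (Wedge: Pb − Ps = 15.)
The less price-elastic side of the market bears the larger share of a per-unit tax.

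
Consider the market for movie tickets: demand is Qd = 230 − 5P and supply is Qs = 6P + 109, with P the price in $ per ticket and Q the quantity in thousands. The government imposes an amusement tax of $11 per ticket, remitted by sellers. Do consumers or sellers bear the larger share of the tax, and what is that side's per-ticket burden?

Before the tax: set 230 − 5P = 6P + 109 → P* = $11, Q* = 175.
With the tax collected from sellers, supply shifts: Qs = 6(P − 11) + 109.
Solving gives Q = 145 with consumers paying $17 and sellers receiving $6 (the $11 wedge).
Per-ticket burden: consumers $6, sellers $5.
Consumers take the larger share because demand is less price-elastic here (demand slope 5 vs supply slope 6).
The less price-elastic side of the market bears the larger share of a per-unit tax.

Consumers bear the larger share: $6 per ticket.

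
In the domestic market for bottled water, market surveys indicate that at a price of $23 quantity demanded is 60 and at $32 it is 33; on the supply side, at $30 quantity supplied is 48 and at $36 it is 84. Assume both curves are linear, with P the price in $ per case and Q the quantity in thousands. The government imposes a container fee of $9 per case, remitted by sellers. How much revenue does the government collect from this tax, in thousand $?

Tax revenue = $216 thousand.

Demand slope: (33 − 60)/(32 − 23) = -3, so Qd = 129 − 3P.
Supply slope: (84 − 48)/(36 − 30) = 6, so Qs = 6P − 132.
Before the tax: set 129 − 3P = 6P − 132 → P* = $29, Q* = 42.
With the tax collected from sellers, supply shifts: Qs = 6(P − 9) − 132.
Solving gives Q = 24 with buyers paying $35 and sellers receiving $26 (the $9 wedge).
Revenue = t · Q = 9 · 24 = $216.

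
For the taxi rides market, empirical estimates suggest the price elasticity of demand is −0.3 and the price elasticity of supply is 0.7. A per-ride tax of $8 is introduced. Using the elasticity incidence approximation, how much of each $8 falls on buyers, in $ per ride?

Incidence ratio: buyers' share ≈ εs / (εs + |εd|) = 0.7 / (0.7 + 0.3) = 0.7.
So buyers bear ≈ 0.7 × $8 = $5.6; producers bear $2.4.

Buyers bear ≈ $5.6 per ride.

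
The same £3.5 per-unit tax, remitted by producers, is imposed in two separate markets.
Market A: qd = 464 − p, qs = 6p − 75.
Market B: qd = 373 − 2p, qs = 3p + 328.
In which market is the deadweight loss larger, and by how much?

Market A: pre-tax p* = £77, q* = 387; post-tax q = 384; deadweight loss = £5.25.
Market B: pre-tax p* = £9, q* = 355; post-tax q = 350.8; deadweight loss = £7.35.
Difference: £5.25 vs £7.35 → market B is larger by £2.1.

Market B, by £2.1.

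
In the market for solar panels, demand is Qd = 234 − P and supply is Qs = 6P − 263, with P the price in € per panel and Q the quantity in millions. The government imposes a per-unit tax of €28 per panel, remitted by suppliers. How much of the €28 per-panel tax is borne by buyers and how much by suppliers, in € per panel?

Without the tax, 234 − P = 6P − 263 gives 7P = 497, so P* = €71 and Q* = 163.
With the tax collected from suppliers, supply shifts: Qs = 6(P − 28) − 263.
New equilibrium: buyers pay €95, suppliers receive €67, Q = 139. (Wedge: Pb − Ps = 28.)
Burden on buyers: €24; on suppliers: €4. (They sum to €28.)
The less price-elastic side of the market bears the larger share of a per-unit tax.

Buyers bear €24 per panel; suppliers bear €4 per panel.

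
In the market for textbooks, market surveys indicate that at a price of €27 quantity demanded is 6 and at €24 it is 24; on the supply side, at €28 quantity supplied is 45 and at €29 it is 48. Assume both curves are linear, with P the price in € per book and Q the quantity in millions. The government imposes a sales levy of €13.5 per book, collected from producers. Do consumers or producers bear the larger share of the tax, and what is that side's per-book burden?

Demand slope: (24 − 6)/(24 − 27) = -6, so Qd = 168 − 6P.
Supply slope: (48 − 45)/(29 − 28) = 3, so Qs = 3P − 39.
Without the tax, 168 − 6P = 3P − 39 gives 9P = 207, so P* = €23 and Q* = 30.
With the tax collected from producers, supply shifts: Qs = 3(P − 13.5) − 39.
Solving gives Q = 3 with consumers paying €27.5 and producers receiving €14 (the €13.5 wedge).
Per-book burden: consumers €4.5, producers €9.
Producers take the larger share because supply is less price-elastic here (demand slope 6 vs supply slope 3).
The less price-elastic side of the market bears the larger share of a per-unit tax.

Producers bear the larger share: €9 per book.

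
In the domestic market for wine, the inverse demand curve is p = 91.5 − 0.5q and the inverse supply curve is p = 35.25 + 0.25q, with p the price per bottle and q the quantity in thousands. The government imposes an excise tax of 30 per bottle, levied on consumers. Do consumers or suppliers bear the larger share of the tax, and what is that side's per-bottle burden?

Rewrite in direct form: qd = 183 − 2p and qs = 4p − 141.
Before the tax: set 183 − 2p = 4p − 141 → p* = 54, q* = 75.
With the tax collected from consumers, demand (in seller-price terms) shifts: qd = 183 − 2(p + 30).
Solving gives q = 35 with consumers paying 74 and suppliers receiving 44 (the 30 wedge).
Per-bottle burden: consumers 20, suppliers 10.
Consumers take the larger share because demand is less price-elastic here (demand slope 2 vs supply slope 4).
The less price-elastic side of the market bears the larger share of a per-unit tax.

Consumers bear the larger share: 20 per bottle.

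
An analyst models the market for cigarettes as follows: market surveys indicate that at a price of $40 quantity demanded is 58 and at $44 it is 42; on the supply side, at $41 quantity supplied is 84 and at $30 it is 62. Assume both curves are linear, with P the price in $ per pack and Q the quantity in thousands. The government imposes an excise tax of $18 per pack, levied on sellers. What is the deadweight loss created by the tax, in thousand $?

Deadweight loss = $216 thousand.

Demand slope: (42 − 58)/(44 − 40) = -4, so Qd = 218 − 4P.
Supply slope: (62 − 84)/(30 − 41) = 2, so Qs = 2P + 2.
Without the tax, 218 − 4P = 2P + 2 gives 6P = 216, so P* = $36 and Q* = 74.
With the tax collected from sellers, supply shifts: Qs = 2(P − 18) + 2.
Solving gives Q = 50 with consumers paying $42 and sellers receiving $24 (the $18 wedge).
Quantity falls by |ΔQ| = |74 − 50| = 24.
DWL = ½ · t · |ΔQ| = ½ · 18 · 24 = $216.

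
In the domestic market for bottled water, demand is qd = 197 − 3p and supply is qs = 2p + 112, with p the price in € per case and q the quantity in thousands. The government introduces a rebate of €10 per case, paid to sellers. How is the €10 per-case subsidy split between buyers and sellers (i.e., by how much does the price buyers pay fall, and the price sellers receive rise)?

Without the subsidy, 197 − 3p = 2p + 112 gives 5p = 85, so p* = €17 and q* = 146.
With a per-unit subsidy paid to sellers, each receives p + 10 per unit sold, so supply becomes qs = 2(p + 10) + 112.
Solving gives q = 158 with buyers paying €13 and sellers receiving €23 (the €10 wedge).
Gain to buyers: €4; to sellers: €6. (They sum to €10.)

Buyers gain €4 per case; sellers gain €6 per case.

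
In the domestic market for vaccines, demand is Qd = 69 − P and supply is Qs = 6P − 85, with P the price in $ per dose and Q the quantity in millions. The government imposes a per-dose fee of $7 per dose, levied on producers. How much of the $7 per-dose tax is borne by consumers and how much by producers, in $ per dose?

Consumers bear $6 per dose; producers bear $1 per dose.

Without the tax, 69 − P = 6P − 85 gives 7P = 154, so P* = $22 and Q* = 47.
With the tax collected from producers, supply shifts: Qs = 6(P − 7) − 85.
New equilibrium: consumers pay $28, producers receive $21, Q = 41. (Wedge: Pb − Ps = 7.)
Burden on consumers: $6; on producers: $1. (They sum to $7.)
The less price-elastic side of the market bears the larger share of a per-unit tax.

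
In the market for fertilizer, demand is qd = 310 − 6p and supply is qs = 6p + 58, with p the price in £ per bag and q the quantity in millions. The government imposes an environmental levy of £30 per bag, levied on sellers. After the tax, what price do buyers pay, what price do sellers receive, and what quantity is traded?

Before the tax: set 310 − 6p = 6p + 58 → p* = £21, q* = 184.
With the tax collected from sellers, supply shifts: qs = 6(p − 30) + 58.
Solving gives q = 94 with buyers paying £36 and sellers receiving £6 (the £30 wedge).
The less price-elastic side of the market bears the larger share of a per-unit tax.

Buyers pay £36; sellers receive £6; quantity = 94.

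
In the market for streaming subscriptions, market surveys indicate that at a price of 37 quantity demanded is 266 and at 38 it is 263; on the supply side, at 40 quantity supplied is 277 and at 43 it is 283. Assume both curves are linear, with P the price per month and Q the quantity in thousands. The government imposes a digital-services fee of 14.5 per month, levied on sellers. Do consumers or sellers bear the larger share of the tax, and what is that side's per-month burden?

Sellers bear the larger share: 8.7 per month.

Demand slope: (263 − 266)/(38 − 37) = -3, so Qd = 377 − 3P.
Supply slope: (283 − 277)/(43 − 40) = 2, so Qs = 2P + 197.
Before the tax: set 377 − 3P = 2P + 197 → P* = 36, Q* = 269.
With the tax collected from sellers, supply shifts: Qs = 2(P − 14.5) + 197.
New equilibrium: consumers pay 41.8, sellers receive 27.3, Q = 251.6. (Wedge: Pb − Ps = 14.5.)
Per-month burden: consumers 5.8, sellers 8.7.
Sellers take the larger share because supply is less price-elastic here (demand slope 3 vs supply slope 2).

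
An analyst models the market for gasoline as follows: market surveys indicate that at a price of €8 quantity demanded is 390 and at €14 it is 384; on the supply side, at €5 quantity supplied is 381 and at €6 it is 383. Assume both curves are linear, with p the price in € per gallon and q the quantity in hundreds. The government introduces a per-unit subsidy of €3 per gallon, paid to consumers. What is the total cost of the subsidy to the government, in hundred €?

Government outlay = €1173 hundred.

Demand slope: (384 − 390)/(14 − 8) = -1, so qd = 398 − p.
Supply slope: (383 − 381)/(6 − 5) = 2, so qs = 2p + 371.
Without the subsidy, 398 − p = 2p + 371 gives 3p = 27, so p* = €9 and q* = 389.
With a per-unit subsidy paid to consumers, each effectively pays p − 3, so demand becomes qd = 398 − (p − 3).
New equilibrium: consumers pay €7, suppliers receive €10, q = 391. (Wedge: pb − ps = −3.)
Outlay = t · Q = 3 · 391 = €1173.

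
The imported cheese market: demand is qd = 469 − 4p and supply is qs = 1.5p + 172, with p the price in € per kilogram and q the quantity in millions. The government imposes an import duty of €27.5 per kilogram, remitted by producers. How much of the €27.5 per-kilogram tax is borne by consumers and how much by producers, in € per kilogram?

Without the tax, 469 − 4p = 1.5p + 172 gives 5.5p = 297, so p* = €54 and q* = 253.
With the tax collected from producers, supply shifts: qs = 1.5(p − 27.5) + 172.
Solving gives q = 223 with consumers paying €61.5 and producers receiving €34 (the €27.5 wedge).
Burden on consumers: €7.5; on producers: €20. (They sum to €27.5.)

Consumers bear €7.5 per kilogram; producers bear €20 per kilogram.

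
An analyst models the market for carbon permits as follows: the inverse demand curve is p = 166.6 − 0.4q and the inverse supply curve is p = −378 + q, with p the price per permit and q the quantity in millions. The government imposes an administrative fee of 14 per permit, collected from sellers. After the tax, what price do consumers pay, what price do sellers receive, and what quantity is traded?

Inverting to q(p) form: qd = 416.5 − 2.5p; qs = p + 378.
Without the tax, 416.5 − 2.5p = p + 378 gives 3.5p = 38.5, so p* = 11 and q* = 389.
With the tax collected from sellers, supply shifts: qs = (p − 14) + 378.
New equilibrium: consumers pay 15, sellers receive 1, q = 379. (Wedge: pb − ps = 14.)
The less price-elastic side of the market bears the larger share of a per-unit tax.

Consumers pay 15; sellers receive 1; quantity = 379.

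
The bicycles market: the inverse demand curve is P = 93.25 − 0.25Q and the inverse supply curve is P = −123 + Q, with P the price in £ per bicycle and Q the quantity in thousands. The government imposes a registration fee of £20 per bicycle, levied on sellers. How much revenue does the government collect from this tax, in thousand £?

Inverting to Q(P) form: Qd = 373 − 4P; Qs = P + 123.
Before the tax: set 373 − 4P = P + 123 → P* = £50, Q* = 173.
With the tax collected from sellers, supply shifts: Qs = (P − 20) + 123.
New equilibrium: consumers pay £54, sellers receive £34, Q = 157. (Wedge: Pb − Ps = 20.)
Revenue = t · Q = 20 · 157 = £3140.

Tax revenue = £3140 thousand.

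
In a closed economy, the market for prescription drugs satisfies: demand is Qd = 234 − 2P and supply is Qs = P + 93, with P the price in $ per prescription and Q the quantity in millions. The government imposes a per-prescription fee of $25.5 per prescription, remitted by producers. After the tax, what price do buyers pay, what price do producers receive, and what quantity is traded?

Without the tax, 234 − 2P = P + 93 gives 3P = 141, so P* = $47 and Q* = 140.
With the tax collected from producers, supply shifts: Qs = (P − 25.5) + 93.
Solving gives Q = 123 with buyers paying $55.5 and producers receiving $30 (the $25.5 wedge).
The less price-elastic side of the market bears the larger share of a per-unit tax.

Buyers pay $55.5; producers receive $30; quantity = 123.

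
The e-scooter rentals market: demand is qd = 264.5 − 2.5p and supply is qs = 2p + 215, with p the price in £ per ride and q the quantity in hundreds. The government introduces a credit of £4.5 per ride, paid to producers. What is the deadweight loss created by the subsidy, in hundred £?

Deadweight loss = £11.25 hundred.

Before the subsidy: set 264.5 − 2.5p = 2p + 215 → p* = £11, q* = 237.
With a per-unit subsidy paid to producers, each receives p + 4.5 per unit sold, so supply becomes qs = 2(p + 4.5) + 215.
Solving gives q = 242 with buyers paying £9 and producers receiving £13.5 (the £4.5 wedge).
Quantity rises by |ΔQ| = |237 − 242| = 5.
DWL = ½ · t · |ΔQ| = ½ · 4.5 · 5 = £11.25.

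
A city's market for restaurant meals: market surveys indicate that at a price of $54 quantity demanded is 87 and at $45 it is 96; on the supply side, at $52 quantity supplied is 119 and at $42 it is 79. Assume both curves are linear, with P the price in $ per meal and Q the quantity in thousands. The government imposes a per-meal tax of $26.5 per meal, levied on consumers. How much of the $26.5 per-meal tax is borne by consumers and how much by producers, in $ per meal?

Consumers bear $21.2 per meal; producers bear $5.3 per meal.

Demand slope: (96 − 87)/(45 − 54) = -1, so Qd = 141 − P.
Supply slope: (79 − 119)/(42 − 52) = 4, so Qs = 4P − 89.
Before the tax: set 141 − P = 4P − 89 → P* = $46, Q* = 95.
With the tax collected from consumers, demand (in seller-price terms) shifts: Qd = 141 − (P + 26.5).
Solving gives Q = 73.8 with consumers paying $67.2 and producers receiving $40.7 (the $26.5 wedge).
Burden on consumers: $21.2; on producers: $5.3. (They sum to $26.5.)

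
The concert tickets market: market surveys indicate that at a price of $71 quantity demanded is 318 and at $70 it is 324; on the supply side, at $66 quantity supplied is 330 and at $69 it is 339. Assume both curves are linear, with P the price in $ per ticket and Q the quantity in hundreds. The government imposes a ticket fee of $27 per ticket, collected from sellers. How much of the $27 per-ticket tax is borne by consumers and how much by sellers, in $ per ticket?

Demand slope: (324 − 318)/(70 − 71) = -6, so Qd = 744 − 6P.
Supply slope: (339 − 330)/(69 − 66) = 3, so Qs = 3P + 132.
Without the tax, 744 − 6P = 3P + 132 gives 9P = 612, so P* = $68 and Q* = 336.
With the tax collected from sellers, supply shifts: Qs = 3(P − 27) + 132.
Solving gives Q = 282 with consumers paying $77 and sellers receiving $50 (the $27 wedge).
Burden on consumers: $9; on sellers: $18. (They sum to $27.)
The less price-elastic side of the market bears the larger share of a per-unit tax.

Consumers bear $9 per ticket; sellers bear $18 per ticket.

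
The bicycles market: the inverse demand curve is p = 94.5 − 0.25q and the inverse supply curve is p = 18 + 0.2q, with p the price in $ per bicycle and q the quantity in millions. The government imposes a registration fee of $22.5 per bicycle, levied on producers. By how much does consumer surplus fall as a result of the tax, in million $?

Rewrite in direct form: qd = 378 − 4p and qs = 5p − 90.
Without the tax, 378 − 4p = 5p − 90 gives 9p = 468, so p* = $52 and q* = 170.
With the tax collected from producers, supply shifts: qs = 5(p − 22.5) − 90.
New equilibrium: consumers pay $64.5, producers receive $42, q = 120. (Wedge: pb − ps = 22.5.)
ΔCS is the trapezoid between Q = 120 and Q = 170 of height $12.5: ½ · (170 + 120) · 12.5 = $1812.5.

Consumer surplus falls by $1812.5 million.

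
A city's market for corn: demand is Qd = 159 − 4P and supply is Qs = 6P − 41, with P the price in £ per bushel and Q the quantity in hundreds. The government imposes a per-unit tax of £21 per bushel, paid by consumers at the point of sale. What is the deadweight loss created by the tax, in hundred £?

Deadweight loss = £529.2 hundred.

Without the tax, 159 − 4P = 6P − 41 gives 10P = 200, so P* = £20 and Q* = 79.
With the tax collected from consumers, demand (in seller-price terms) shifts: Qd = 159 − 4(P + 21).
New equilibrium: consumers pay £32.6, producers receive £11.6, Q = 28.6. (Wedge: Pb − Ps = 21.)
Quantity falls by |ΔQ| = |79 − 28.6| = 50.4.
DWL = ½ · t · |ΔQ| = ½ · 21 · 50.4 = £529.2.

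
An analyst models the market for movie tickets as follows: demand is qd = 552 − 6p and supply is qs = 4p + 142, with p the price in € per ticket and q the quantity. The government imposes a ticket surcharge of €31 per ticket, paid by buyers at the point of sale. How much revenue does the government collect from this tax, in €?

Tax revenue = €7179.6.

Without the tax, 552 − 6p = 4p + 142 gives 10p = 410, so p* = €41 and q* = 306.
With the tax collected from buyers, demand (in seller-price terms) shifts: qd = 552 − 6(p + 31).
Solving gives q = 231.6 with buyers paying €53.4 and sellers receiving €22.4 (the €31 wedge).
Revenue = t · Q = 31 · 231.6 = €7179.6.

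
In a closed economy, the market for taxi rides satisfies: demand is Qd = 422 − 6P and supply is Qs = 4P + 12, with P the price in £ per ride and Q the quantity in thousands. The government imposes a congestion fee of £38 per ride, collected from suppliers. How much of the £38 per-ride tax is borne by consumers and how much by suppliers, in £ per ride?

Without the tax, 422 − 6P = 4P + 12 gives 10P = 410, so P* = £41 and Q* = 176.
With the tax collected from suppliers, supply shifts: Qs = 4(P − 38) + 12.
New equilibrium: consumers pay £56.2, suppliers receive £18.2, Q = 84.8. (Wedge: Pb − Ps = 38.)
Burden on consumers: £15.2; on suppliers: £22.8. (They sum to £38.)

Consumers bear £15.2 per ride; suppliers bear £22.8 per ride.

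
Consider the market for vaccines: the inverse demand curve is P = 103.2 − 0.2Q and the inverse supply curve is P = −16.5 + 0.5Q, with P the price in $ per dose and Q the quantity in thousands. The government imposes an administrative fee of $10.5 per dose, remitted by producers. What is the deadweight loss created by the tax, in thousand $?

Deadweight loss = $78.75 thousand.

Rewrite in direct form: Qd = 516 − 5P and Qs = 2P + 33.
Without the tax, 516 − 5P = 2P + 33 gives 7P = 483, so P* = $69 and Q* = 171.
With the tax collected from producers, supply shifts: Qs = 2(P − 10.5) + 33.
Solving gives Q = 156 with buyers paying $72 and producers receiving $61.5 (the $10.5 wedge).
Quantity falls by |ΔQ| = |171 − 156| = 15.
DWL = ½ · t · |ΔQ| = ½ · 10.5 · 15 = $78.75.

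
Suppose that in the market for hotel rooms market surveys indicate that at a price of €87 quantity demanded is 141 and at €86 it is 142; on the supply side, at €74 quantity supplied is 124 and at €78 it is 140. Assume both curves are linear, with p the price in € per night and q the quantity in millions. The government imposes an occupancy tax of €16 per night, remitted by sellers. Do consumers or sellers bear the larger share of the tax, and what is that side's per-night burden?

Demand slope: (142 − 141)/(86 − 87) = -1, so qd = 228 − p.
Supply slope: (140 − 124)/(78 − 74) = 4, so qs = 4p − 172.
Without the tax, 228 − p = 4p − 172 gives 5p = 400, so p* = €80 and q* = 148.
With the tax collected from sellers, supply shifts: qs = 4(p − 16) − 172.
New equilibrium: consumers pay €92.8, sellers receive €76.8, q = 135.2. (Wedge: pb − ps = 16.)
Per-night burden: consumers €12.8, sellers €3.2.
Consumers take the larger share because demand is less price-elastic here (demand slope 1 vs supply slope 4).
The less price-elastic side of the market bears the larger share of a per-unit tax.

Consumers bear the larger share: €12.8 per night.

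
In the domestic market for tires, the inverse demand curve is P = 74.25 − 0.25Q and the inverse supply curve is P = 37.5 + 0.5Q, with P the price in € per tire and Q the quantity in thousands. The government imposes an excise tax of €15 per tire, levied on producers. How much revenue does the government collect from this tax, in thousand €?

Rewrite in direct form: Qd = 297 − 4P and Qs = 2P − 75.
Without the tax, 297 − 4P = 2P − 75 gives 6P = 372, so P* = €62 and Q* = 49.
With the tax collected from producers, supply shifts: Qs = 2(P − 15) − 75.
New equilibrium: buyers pay €67, producers receive €52, Q = 29. (Wedge: Pb − Ps = 15.)
Revenue = t · Q = 15 · 29 = €435.

Tax revenue = €435 thousand.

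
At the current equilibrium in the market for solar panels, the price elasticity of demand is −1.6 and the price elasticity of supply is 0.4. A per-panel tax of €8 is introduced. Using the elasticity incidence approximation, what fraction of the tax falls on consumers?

Consumers' share ≈ 0.2.

Incidence ratio: consumers' share ≈ εs / (εs + |εd|) = 0.4 / (0.4 + 1.6) = 0.2.
Supply is the less elastic side, so consumers bear the smaller share.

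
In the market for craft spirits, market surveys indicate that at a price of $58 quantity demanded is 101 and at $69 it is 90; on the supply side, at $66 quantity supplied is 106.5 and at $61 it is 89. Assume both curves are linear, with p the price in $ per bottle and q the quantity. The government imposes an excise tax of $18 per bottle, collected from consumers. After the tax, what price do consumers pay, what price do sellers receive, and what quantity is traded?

Demand slope: (90 − 101)/(69 − 58) = -1, so qd = 159 − p.
Supply slope: (89 − 106.5)/(61 − 66) = 3.5, so qs = 3.5p − 124.5.
Before the tax: set 159 − p = 3.5p − 124.5 → p* = $63, q* = 96.
With the tax collected from consumers, demand (in seller-price terms) shifts: qd = 159 − (p + 18).
Solving gives q = 82 with consumers paying $77 and sellers receiving $59 (the $18 wedge).

Consumers pay $77; sellers receive $59; quantity = 82.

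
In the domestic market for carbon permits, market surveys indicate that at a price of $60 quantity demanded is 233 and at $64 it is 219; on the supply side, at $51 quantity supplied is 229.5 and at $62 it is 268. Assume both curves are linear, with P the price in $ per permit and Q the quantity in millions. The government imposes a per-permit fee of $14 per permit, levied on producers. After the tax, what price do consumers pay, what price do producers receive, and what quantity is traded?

Consumers pay $63; producers receive $49; quantity = 222.5.

Demand slope: (219 − 233)/(64 − 60) = -3.5, so Qd = 443 − 3.5P.
Supply slope: (268 − 229.5)/(62 − 51) = 3.5, so Qs = 3.5P + 51.
Without the tax, 443 − 3.5P = 3.5P + 51 gives 7P = 392, so P* = $56 and Q* = 247.
With the tax collected from producers, supply shifts: Qs = 3.5(P − 14) + 51.
Solving gives Q = 222.5 with consumers paying $63 and producers receiving $49 (the $14 wedge).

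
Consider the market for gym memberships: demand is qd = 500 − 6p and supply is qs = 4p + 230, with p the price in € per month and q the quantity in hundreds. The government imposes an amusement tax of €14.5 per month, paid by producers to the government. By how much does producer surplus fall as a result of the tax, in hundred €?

Producer surplus falls by €2789.22 hundred.

Before the tax: set 500 − 6p = 4p + 230 → p* = €27, q* = 338.
With the tax collected from producers, supply shifts: qs = 4(p − 14.5) + 230.
New equilibrium: consumers pay €32.8, producers receive €18.3, q = 303.2. (Wedge: pb − ps = 14.5.)
ΔPS is the trapezoid between Q = 303.2 and Q = 338 of height €8.7: ½ · (338 + 303.2) · 8.7 = €2789.22.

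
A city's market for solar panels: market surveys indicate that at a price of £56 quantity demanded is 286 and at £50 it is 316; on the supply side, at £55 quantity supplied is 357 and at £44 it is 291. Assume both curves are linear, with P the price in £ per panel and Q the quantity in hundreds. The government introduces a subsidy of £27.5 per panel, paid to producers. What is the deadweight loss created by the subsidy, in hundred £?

Demand slope: (316 − 286)/(50 − 56) = -5, so Qd = 566 − 5P.
Supply slope: (291 − 357)/(44 − 55) = 6, so Qs = 6P + 27.
Before the subsidy: set 566 − 5P = 6P + 27 → P* = £49, Q* = 321.
With a per-unit subsidy paid to producers, each receives P + 27.5 per unit sold, so supply becomes Qs = 6(P + 27.5) + 27.
New equilibrium: buyers pay £34, producers receive £61.5, Q = 396. (Wedge: Pb − Ps = −27.5.)
Quantity rises by |ΔQ| = |321 − 396| = 75.
DWL = ½ · t · |ΔQ| = ½ · 27.5 · 75 = £1031.25.

Deadweight loss = £1031.25 hundred.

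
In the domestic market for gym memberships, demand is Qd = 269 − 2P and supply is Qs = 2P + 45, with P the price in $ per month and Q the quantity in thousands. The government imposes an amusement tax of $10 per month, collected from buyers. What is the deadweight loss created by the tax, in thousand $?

Before the tax: set 269 − 2P = 2P + 45 → P* = $56, Q* = 157.
With the tax collected from buyers, demand (in seller-price terms) shifts: Qd = 269 − 2(P + 10).
Solving gives Q = 147 with buyers paying $61 and sellers receiving $51 (the $10 wedge).
Quantity falls by |ΔQ| = |157 − 147| = 10.
DWL = ½ · t · |ΔQ| = ½ · 10 · 10 = $50.

Deadweight loss = $50 thousand.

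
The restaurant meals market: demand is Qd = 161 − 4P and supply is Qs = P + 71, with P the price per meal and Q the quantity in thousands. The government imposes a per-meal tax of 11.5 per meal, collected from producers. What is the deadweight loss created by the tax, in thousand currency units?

Deadweight loss = 52.9 thousand.

Before the tax: set 161 − 4P = P + 71 → P* = 18, Q* = 89.
With the tax collected from producers, supply shifts: Qs = (P − 11.5) + 71.
New equilibrium: buyers pay 20.3, producers receive 8.8, Q = 79.8. (Wedge: Pb − Ps = 11.5.)
Quantity falls by |ΔQ| = |89 − 79.8| = 9.2.
DWL = ½ · t · |ΔQ| = ½ · 11.5 · 9.2 = 52.9.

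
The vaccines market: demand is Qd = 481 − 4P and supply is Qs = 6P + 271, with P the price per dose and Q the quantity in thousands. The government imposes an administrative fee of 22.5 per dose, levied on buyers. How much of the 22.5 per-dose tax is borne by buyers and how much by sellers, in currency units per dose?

Buyers bear 13.5 per dose; sellers bear 9 per dose.

Without the tax, 481 − 4P = 6P + 271 gives 10P = 210, so P* = 21 and Q* = 397.
With the tax collected from buyers, demand (in seller-price terms) shifts: Qd = 481 − 4(P + 22.5).
New equilibrium: buyers pay 34.5, sellers receive 12, Q = 343. (Wedge: Pb − Ps = 22.5.)
Burden on buyers: 13.5; on sellers: 9. (They sum to 22.5.)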